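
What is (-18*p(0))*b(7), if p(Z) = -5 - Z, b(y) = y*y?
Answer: 4410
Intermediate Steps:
b(y) = y²
(-18*p(0))*b(7) = -18*(-5 - 1*0)*7² = -18*(-5 + 0)*49 = -18*(-5)*49 = 90*49 = 4410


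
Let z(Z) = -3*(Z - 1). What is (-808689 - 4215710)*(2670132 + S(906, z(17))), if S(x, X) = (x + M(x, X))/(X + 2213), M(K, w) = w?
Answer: -29045229823130562/2165 ≈ -1.3416e+13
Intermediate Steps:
z(Z) = 3 - 3*Z (z(Z) = -3*(-1 + Z) = 3 - 3*Z)
S(x, X) = (X + x)/(2213 + X) (S(x, X) = (x + X)/(X + 2213) = (X + x)/(2213 + X))
(-808689 - 4215710)*(2670132 + S(906, z(17))) = (-808689 - 4215710)*(2670132 + ((3 - 3*17) + 906)/(2213 + (3 - 3*17))) = -5024399*(2670132 + ((3 - 51) + 906)/(2213 + (3 - 51))) = -5024399*(2670132 + (-48 + 906)/(2213 - 48)) = -5024399*(2670132 + 858/2165) = -5024399*5780836638/2165 = -29045229823130562/2165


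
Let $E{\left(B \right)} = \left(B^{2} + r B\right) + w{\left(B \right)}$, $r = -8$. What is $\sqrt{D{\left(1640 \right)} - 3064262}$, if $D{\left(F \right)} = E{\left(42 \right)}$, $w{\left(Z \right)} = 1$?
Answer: $i \sqrt{3062833} \approx 1750.1 i$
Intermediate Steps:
$E{\left(B \right)} = 1 + B^{2} - 8 B$ ($E{\left(B \right)} = \left(B^{2} - 8 B\right) + 1 = 1 + B^{2} - 8 B$)
$D{\left(F \right)} = 1429$ ($D{\left(F \right)} = 1 + 42^{2} - 336 = 1 + 1764 - 336 = 1429$)
$\sqrt{D{\left(1640 \right)} - 3064262} = \sqrt{1429 - 3064262} = \sqrt{-3062833} = i \sqrt{3062833}$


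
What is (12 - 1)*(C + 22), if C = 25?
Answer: 517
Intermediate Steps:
(12 - 1)*(C + 22) = (12 - 1)*(25 + 22) = 11*47 = 517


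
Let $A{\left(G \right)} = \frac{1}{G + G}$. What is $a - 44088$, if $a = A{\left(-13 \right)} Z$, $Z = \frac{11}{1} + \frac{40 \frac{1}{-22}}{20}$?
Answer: $- \frac{6304644}{143} \approx -44088.0$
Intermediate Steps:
$A{\left(G \right)} = \frac{1}{2 G}$
$Z = \frac{120}{11}$ ($Z = 11 \cdot 1 + 40 \left(- \frac{1}{22}\right) \frac{1}{20} = 11 - \frac{1}{11} = \frac{120}{11} \approx 10.909$)
$a = - \frac{60}{143}$ ($a = \frac{1}{2 \left(-13\right)} \frac{120}{11} = \frac{1}{2} \left(- \frac{1}{13}\right) \frac{120}{11} = \left(- \frac{1}{26}\right) \frac{120}{11} = - \frac{60}{143} \approx -0.41958$)
$a - 44088 = - \frac{60}{143} - 44088 = - \frac{6304644}{143}$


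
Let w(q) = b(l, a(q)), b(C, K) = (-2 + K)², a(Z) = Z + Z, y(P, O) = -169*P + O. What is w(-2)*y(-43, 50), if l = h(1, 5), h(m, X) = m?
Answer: 263412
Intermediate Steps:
y(P, O) = O - 169*P
a(Z) = 2*Z
l = 1
w(q) = (-2 + 2*q)²
w(-2)*y(-43, 50) = (4*(-1 - 2)²)*(50 - 169*(-43)) = (4*(-3)²)*(50 + 7267) = (4*9)*7317 = 36*7317 = 263412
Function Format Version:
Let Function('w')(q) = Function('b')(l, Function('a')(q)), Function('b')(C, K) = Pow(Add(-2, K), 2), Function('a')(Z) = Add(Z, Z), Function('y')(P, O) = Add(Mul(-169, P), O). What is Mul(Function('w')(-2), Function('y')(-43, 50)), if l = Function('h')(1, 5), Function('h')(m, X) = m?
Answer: 263412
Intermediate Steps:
Function('y')(P, O) = Add(O, Mul(-169, P))
Function('a')(Z) = Mul(2, Z)
l = 1
Function('w')(q) = Pow(Add(-2, Mul(2, q)), 2)
Mul(Function('w')(-2), Function('y')(-43, 50)) = Mul(Mul(4, Pow(Add(-1, -2), 2)), Add(50, Mul(-169, -43))) = Mul(Mul(4, Pow(-3, 2)), Add(50, 7267)) = Mul(Mul(4, 9), 7317) = Mul(36, 7317) = 263412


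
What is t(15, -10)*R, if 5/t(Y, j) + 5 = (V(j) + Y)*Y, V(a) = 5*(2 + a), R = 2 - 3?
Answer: 1/76 ≈ 0.013158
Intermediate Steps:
R = -1
V(a) = 10 + 5*a
t(Y, j) = 5/(-5 + Y*(10 + Y + 5*j)) (t(Y, j) = 5/(-5 + ((10 + 5*j) + Y)*Y) = 5/(-5 + (10 + Y + 5*j)*Y) = 5/(-5 + Y*(10 + Y + 5*j)))
t(15, -10)*R = (5/(-5 + 15**2 + 5*15*(2 - 10)))*(-1) = (5/(-5 + 225 + 5*15*(-8)))*(-1) = (5/(-5 + 225 - 600))*(-1) = (5/(-380))*(-1) = (5*(-1/380))*(-1) = -1/76*(-1) = 1/76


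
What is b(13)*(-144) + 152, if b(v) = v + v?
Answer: -3592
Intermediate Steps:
b(v) = 2*v
b(13)*(-144) + 152 = (2*13)*(-144) + 152 = 26*(-144) + 152 = -3744 + 152 = -3592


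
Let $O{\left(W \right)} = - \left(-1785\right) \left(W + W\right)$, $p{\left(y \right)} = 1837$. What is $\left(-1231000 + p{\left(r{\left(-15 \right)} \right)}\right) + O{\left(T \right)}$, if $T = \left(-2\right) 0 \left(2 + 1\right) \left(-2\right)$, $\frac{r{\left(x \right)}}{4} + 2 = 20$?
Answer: $-1229163$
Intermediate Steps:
$r{\left(x \right)} = 72$ ($r{\left(x \right)} = -8 + 4 \cdot 20 = -8 + 80 = 72$)
$T = 0$ ($T = 0 \cdot 3 \left(-2\right) = 0 \left(-6\right) = 0$)
$O{\left(W \right)} = 3570 W$ ($O{\left(W \right)} = - \left(-1785\right) 2 W = - \left(-3570\right) W = 3570 W$)
$\left(-1231000 + p{\left(r{\left(-15 \right)} \right)}\right) + O{\left(T \right)} = \left(-1231000 + 1837\right) + 3570 \cdot 0 = -1229163 + 0 = -1229163$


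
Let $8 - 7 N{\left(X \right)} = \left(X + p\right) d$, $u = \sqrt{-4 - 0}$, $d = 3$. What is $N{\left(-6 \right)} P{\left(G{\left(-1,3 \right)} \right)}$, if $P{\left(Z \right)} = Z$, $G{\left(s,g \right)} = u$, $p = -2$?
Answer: $\frac{64 i}{7} \approx 9.1429 i$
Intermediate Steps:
$u = 2 i$ ($u = \sqrt{-4 + \left(-5 + 5\right)} = \sqrt{-4 + 0} = \sqrt{-4} = 2 i \approx 2.0 i$)
$N{\left(X \right)} = 2 - \frac{3 X}{7}$ ($N{\left(X \right)} = \frac{8}{7} - \frac{\left(X - 2\right) 3}{7} = \frac{8}{7} - \frac{\left(-2 + X\right) 3}{7} = \frac{8}{7} - \frac{-6 + 3 X}{7} = \frac{8}{7} - \left(- \frac{6}{7} + \frac{3 X}{7}\right) = 2 - \frac{3 X}{7}$)
$G{\left(s,g \right)} = 2 i$
$N{\left(-6 \right)} P{\left(G{\left(-1,3 \right)} \right)} = \left(2 - - \frac{18}{7}\right) 2 i = \left(2 + \frac{18}{7}\right) 2 i = \frac{32 \cdot 2 i}{7} = \frac{64 i}{7}$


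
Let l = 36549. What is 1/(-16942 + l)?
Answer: 1/19607 ≈ 5.1002e-5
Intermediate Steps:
1/(-16942 + l) = 1/(-16942 + 36549) = 1/19607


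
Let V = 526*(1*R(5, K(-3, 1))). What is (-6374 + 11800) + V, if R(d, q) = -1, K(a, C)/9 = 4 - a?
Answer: 4900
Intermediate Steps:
K(a, C) = 36 - 9*a (K(a, C) = 9*(4 - a) = 36 - 9*a)
V = -526 (V = 526*(1*(-1)) = 526*(-1) = -526)
(-6374 + 11800) + V = (-6374 + 11800) - 526 = 5426 - 526 = 4900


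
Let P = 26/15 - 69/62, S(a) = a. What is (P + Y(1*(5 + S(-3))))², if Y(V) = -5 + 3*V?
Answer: 2271049/864900 ≈ 2.6258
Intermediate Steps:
P = 577/930 (P = 26*(1/15) - 69*1/62 = 26/15 - 69/62 = 577/930 ≈ 0.62043)
(P + Y(1*(5 + S(-3))))² = (577/930 + (-5 + 3*(1*(5 - 3))))² = (577/930 + (-5 + 3*(1*2)))² = (577/930 + (-5 + 3*2))² = (577/930 + (-5 + 6))² = (577/930 + 1)² = (1507/930)² = 2271049/864900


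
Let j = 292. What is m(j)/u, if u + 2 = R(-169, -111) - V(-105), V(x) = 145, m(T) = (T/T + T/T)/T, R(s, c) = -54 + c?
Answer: -1/45552 ≈ -2.1953e-5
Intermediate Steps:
m(T) = 2/T (m(T) = (1 + 1)/T = 2/T)
u = -312 (u = -2 + ((-54 - 111) - 1*145) = -2 + (-165 - 145) = -2 - 310 = -312)
m(j)/u = (2/292)/(-312) = (2*(1/292))*(-1/312) = (1/146)*(-1/312) = -1/45552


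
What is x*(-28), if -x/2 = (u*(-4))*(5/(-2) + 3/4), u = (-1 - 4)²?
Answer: 9800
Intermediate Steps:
u = 25 (u = (-5)² = 25)
x = -350 (x = -2*25*(-4)*(5/(-2) + 3/4) = -(-200)*(5*(-½) + 3*(¼)) = -(-200)*(-5/2 + ¾) = -(-200)*(-7)/4 = -2*175 = -350)
x*(-28) = -350*(-28) = 9800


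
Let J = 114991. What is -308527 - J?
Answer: -423518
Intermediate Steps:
-308527 - J = -308527 - 1*114991 = -308527 - 114991 = -423518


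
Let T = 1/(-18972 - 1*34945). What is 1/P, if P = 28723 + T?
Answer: 53917/1548657990 ≈ 3.4815e-5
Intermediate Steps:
T = -1/53917 (T = 1/(-18972 - 34945) = 1/(-53917) = -1/53917 ≈ -1.8547e-5)
P = 1548657990/53917 (P = 28723 - 1/53917 = 1548657990/53917 ≈ 28723.)
1/P = 1/(1548657990/53917) = 53917/1548657990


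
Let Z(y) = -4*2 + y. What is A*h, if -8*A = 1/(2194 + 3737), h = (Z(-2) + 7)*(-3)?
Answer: -1/5272 ≈ -0.00018968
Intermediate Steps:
Z(y) = -8 + y
h = 9 (h = ((-8 - 2) + 7)*(-3) = (-10 + 7)*(-3) = -3*(-3) = 9)
A = -1/47448 (A = -1/(8*(2194 + 3737)) = -1/8/5931 = -1/8*1/5931 = -1/47448 ≈ -2.1076e-5)
A*h = -1/47448*9 = -1/5272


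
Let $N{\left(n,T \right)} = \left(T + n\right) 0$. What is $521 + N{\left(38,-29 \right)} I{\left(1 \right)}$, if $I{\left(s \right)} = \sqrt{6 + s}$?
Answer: $521$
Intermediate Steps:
$N{\left(n,T \right)} = 0$
$521 + N{\left(38,-29 \right)} I{\left(1 \right)} = 521 + 0 \sqrt{6 + 1} = 521 + 0 \sqrt{7} = 521 + 0 = 521$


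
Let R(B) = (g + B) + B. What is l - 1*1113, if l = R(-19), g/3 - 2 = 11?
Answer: -1112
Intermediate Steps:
g = 39 (g = 6 + 3*11 = 6 + 33 = 39)
R(B) = 39 + 2*B (R(B) = (39 + B) + B = 39 + 2*B)
l = 1 (l = 39 + 2*(-19) = 39 - 38 = 1)
l - 1*1113 = 1 - 1*1113 = 1 - 1113 = -1112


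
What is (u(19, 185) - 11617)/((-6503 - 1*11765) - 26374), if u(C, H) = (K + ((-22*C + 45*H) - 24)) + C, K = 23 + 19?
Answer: 3673/44642 ≈ 0.082277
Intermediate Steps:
K = 42
u(C, H) = 18 - 21*C + 45*H (u(C, H) = (42 + ((-22*C + 45*H) - 24)) + C = (42 + (-24 - 22*C + 45*H)) + C = (18 - 22*C + 45*H) + C = 18 - 21*C + 45*H)
(u(19, 185) - 11617)/((-6503 - 1*11765) - 26374) = ((18 - 21*19 + 45*185) - 11617)/((-6503 - 1*11765) - 26374) = ((18 - 399 + 8325) - 11617)/((-6503 - 11765) - 26374) = (7944 - 11617)/(-18268 - 26374) = -3673/(-44642) = -3673*(-1/44642) = 3673/44642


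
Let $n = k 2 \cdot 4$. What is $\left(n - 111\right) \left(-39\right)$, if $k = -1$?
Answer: $4641$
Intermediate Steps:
$n = -8$ ($n = \left(-1\right) 2 \cdot 4 = \left(-2\right) 4 = -8$)
$\left(n - 111\right) \left(-39\right) = \left(-8 - 111\right) \left(-39\right) = \left(-119\right) \left(-39\right) = 4641$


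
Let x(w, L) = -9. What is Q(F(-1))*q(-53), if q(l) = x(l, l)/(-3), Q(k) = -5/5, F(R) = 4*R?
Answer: -3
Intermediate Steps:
Q(k) = -1 (Q(k) = -5*1/5 = -1)
q(l) = 3 (q(l) = -9/(-3) = -9*(-1/3) = 3)
Q(F(-1))*q(-53) = -1*3 = -3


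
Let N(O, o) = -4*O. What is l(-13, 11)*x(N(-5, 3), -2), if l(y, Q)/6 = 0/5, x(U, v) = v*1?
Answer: 0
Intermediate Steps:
x(U, v) = v
l(y, Q) = 0 (l(y, Q) = 6*(0/5) = 6*(0*(1/5)) = 6*0 = 0)
l(-13, 11)*x(N(-5, 3), -2) = 0*(-2) = 0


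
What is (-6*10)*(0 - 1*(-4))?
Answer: -240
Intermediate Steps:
(-6*10)*(0 - 1*(-4)) = -60*(0 + 4) = -60*4 = -240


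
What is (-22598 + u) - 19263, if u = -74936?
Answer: -116797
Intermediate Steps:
(-22598 + u) - 19263 = (-22598 - 74936) - 19263 = -97534 - 19263 = -116797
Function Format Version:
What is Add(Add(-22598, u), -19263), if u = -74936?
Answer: -116797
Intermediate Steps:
Add(Add(-22598, u), -19263) = Add(Add(-22598, -74936), -19263) = Add(-97534, -19263) = -116797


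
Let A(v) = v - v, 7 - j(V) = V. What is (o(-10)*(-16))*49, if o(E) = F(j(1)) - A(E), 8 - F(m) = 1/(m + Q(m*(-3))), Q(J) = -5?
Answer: -5488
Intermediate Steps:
j(V) = 7 - V
A(v) = 0
F(m) = 8 - 1/(-5 + m) (F(m) = 8 - 1/(m - 5) = 8 - 1/(-5 + m))
o(E) = 7 (o(E) = (-41 + 8*(7 - 1*1))/(-5 + (7 - 1*1)) - 1*0 = (-41 + 8*(7 - 1))/(-5 + (7 - 1)) + 0 = (-41 + 8*6)/(-5 + 6) + 0 = (-41 + 48)/1 + 0 = 1*7 + 0 = 7 + 0 = 7)
(o(-10)*(-16))*49 = (7*(-16))*49 = -112*49 = -5488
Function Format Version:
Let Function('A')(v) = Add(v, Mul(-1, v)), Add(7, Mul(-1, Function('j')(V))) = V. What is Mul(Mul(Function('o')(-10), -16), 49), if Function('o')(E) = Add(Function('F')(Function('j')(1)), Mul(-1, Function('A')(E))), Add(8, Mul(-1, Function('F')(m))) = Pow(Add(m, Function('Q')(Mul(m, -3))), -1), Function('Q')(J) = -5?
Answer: -5488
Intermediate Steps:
Function('j')(V) = Add(7, Mul(-1, V))
Function('A')(v) = 0
Function('F')(m) = Add(8, Mul(-1, Pow(Add(-5, m), -1))) (Function('F')(m) = Add(8, Mul(-1, Pow(Add(m, -5), -1))) = Add(8, Mul(-1, Pow(Add(-5, m), -1))))
Function('o')(E) = 7 (Function('o')(E) = Add(Mul(Pow(Add(-5, Add(7, Mul(-1, 1))), -1), Add(-41, Mul(8, Add(7, Mul(-1, 1))))), Mul(-1, 0)) = Add(Mul(Pow(Add(-5, Add(7, -1)), -1), Add(-41, Mul(8, Add(7, -1)))), 0) = Add(Mul(Pow(Add(-5, 6), -1), Add(-41, Mul(8, 6))), 0) = Add(Mul(Pow(1, -1), Add(-41, 48)), 0) = Add(Mul(1, 7), 0) = Add(7, 0) = 7)
Mul(Mul(Function('o')(-10), -16), 49) = Mul(Mul(7, -16), 49) = Mul(-112, 49) = -5488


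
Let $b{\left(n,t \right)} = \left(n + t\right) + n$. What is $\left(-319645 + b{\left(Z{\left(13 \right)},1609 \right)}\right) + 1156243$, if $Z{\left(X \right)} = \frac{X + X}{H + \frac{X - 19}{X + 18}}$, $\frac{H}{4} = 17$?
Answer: $\frac{880956363}{1051} \approx 8.3821 \cdot 10^{5}$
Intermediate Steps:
$H = 68$ ($H = 4 \cdot 17 = 68$)
$Z{\left(X \right)} = \frac{2 X}{68 + \frac{-19 + X}{18 + X}}$ ($Z{\left(X \right)} = \frac{X + X}{68 + \frac{X - 19}{X + 18}} = \frac{2 X}{68 + \frac{-19 + X}{18 + X}}$)
$b{\left(n,t \right)} = t + 2 n$
$\left(-319645 + b{\left(Z{\left(13 \right)},1609 \right)}\right) + 1156243 = \left(-319645 + \left(1609 + 2 \cdot 2 \cdot 13 \frac{1}{1205 + 69 \cdot 13} \left(18 + 13\right)\right)\right) + 1156243 = \left(-319645 + \left(1609 + 2 \cdot 2 \cdot 13 \frac{1}{1205 + 897} \cdot 31\right)\right) + 1156243 = \left(-319645 + \left(1609 + 2 \cdot 2 \cdot 13 \cdot \frac{1}{2102} \cdot 31\right)\right) + 1156243 = \left(-319645 + \left(1609 + 2 \cdot \frac{403}{1051}\right)\right) + 1156243 = \left(-319645 + \left(1609 + \frac{806}{1051}\right)\right) + 1156243 = \left(-319645 + \frac{1691865}{1051}\right) + 1156243 = - \frac{334255030}{1051} + 1156243 = \frac{880956363}{1051}$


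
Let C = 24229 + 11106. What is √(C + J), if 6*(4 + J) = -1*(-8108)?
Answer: √330141/3 ≈ 191.53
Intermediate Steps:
J = 4042/3 (J = -4 + (-1*(-8108))/6 = -4 + (⅙)*8108 = -4 + 4054/3 = 4042/3 ≈ 1347.3)
C = 35335
√(C + J) = √(35335 + 4042/3) = √(110047/3) = √330141/3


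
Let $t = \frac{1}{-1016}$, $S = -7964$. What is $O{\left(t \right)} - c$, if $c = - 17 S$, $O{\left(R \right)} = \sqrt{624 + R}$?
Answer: $-135388 + \frac{47 \sqrt{72898}}{508} \approx -1.3536 \cdot 10^{5}$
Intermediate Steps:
$t = - \frac{1}{1016} \approx -0.00098425$
$c = 135388$ ($c = \left(-17\right) \left(-7964\right) = 135388$)
$O{\left(t \right)} - c = \sqrt{624 - \frac{1}{1016}} - 135388 = \sqrt{\frac{633983}{1016}} - 135388 = \frac{47 \sqrt{72898}}{508} - 135388 = -135388 + \frac{47 \sqrt{72898}}{508}$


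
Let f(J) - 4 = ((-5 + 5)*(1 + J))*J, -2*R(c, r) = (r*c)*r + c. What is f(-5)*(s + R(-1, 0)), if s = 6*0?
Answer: 2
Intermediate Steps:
R(c, r) = -c/2 - c*r**2/2 (R(c, r) = -((r*c)*r + c)/2 = -((c*r)*r + c)/2 = -(c*r**2 + c)/2 = -(c + c*r**2)/2 = -c/2 - c*r**2/2)
s = 0
f(J) = 4 (f(J) = 4 + ((-5 + 5)*(1 + J))*J = 4 + (0*(1 + J))*J = 4 + 0*J = 4 + 0 = 4)
f(-5)*(s + R(-1, 0)) = 4*(0 - 1/2*(-1)*(1 + 0**2)) = 4*(0 - 1/2*(-1)*(1 + 0)) = 4*(0 - 1/2*(-1)*1) = 4*(0 + 1/2) = 4*(1/2) = 2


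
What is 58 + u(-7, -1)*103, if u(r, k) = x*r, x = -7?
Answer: 5105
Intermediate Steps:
u(r, k) = -7*r
58 + u(-7, -1)*103 = 58 - 7*(-7)*103 = 58 + 49*103 = 58 + 5047 = 5105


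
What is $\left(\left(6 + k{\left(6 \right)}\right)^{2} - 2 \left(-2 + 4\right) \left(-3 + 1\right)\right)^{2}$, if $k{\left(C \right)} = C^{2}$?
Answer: $3139984$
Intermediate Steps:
$\left(\left(6 + k{\left(6 \right)}\right)^{2} - 2 \left(-2 + 4\right) \left(-3 + 1\right)\right)^{2} = \left(\left(6 + 6^{2}\right)^{2} - 2 \left(-2 + 4\right) \left(-3 + 1\right)\right)^{2} = \left(\left(6 + 36\right)^{2} - 2 \cdot 2 \left(-2\right)\right)^{2} = \left(42^{2} - -8\right)^{2} = \left(1764 + 8\right)^{2} = 1772^{2} = 3139984$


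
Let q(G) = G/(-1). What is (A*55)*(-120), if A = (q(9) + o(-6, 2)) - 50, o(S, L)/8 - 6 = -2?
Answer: 178200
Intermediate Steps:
q(G) = -G (q(G) = G*(-1) = -G)
o(S, L) = 32 (o(S, L) = 48 + 8*(-2) = 48 - 16 = 32)
A = -27 (A = (-1*9 + 32) - 50 = (-9 + 32) - 50 = 23 - 50 = -27)
(A*55)*(-120) = -27*55*(-120) = -1485*(-120) = 178200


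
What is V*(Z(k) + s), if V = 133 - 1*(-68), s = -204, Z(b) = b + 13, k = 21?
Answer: -34170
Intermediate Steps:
Z(b) = 13 + b
V = 201 (V = 133 + 68 = 201)
V*(Z(k) + s) = 201*((13 + 21) - 204) = 201*(34 - 204) = 201*(-170) = -34170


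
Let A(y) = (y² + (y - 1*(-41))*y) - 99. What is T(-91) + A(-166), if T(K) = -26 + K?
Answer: 48090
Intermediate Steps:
A(y) = -99 + y² + y*(41 + y) (A(y) = (y² + (y + 41)*y) - 99 = (y² + (41 + y)*y) - 99 = (y² + y*(41 + y)) - 99 = -99 + y² + y*(41 + y))
T(-91) + A(-166) = (-26 - 91) + (-99 + 2*(-166)² + 41*(-166)) = -117 + (-99 + 2*27556 - 6806) = -117 + (-99 + 55112 - 6806) = -117 + 48207 = 48090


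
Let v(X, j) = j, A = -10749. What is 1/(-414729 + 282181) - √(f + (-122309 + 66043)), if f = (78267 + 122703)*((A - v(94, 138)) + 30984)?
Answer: -1/132548 - 8*√63106841 ≈ -63552.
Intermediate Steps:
f = 4038894090 (f = (78267 + 122703)*((-10749 - 1*138) + 30984) = 200970*((-10749 - 138) + 30984) = 200970*(-10887 + 30984) = 200970*20097 = 4038894090)
1/(-414729 + 282181) - √(f + (-122309 + 66043)) = 1/(-414729 + 282181) - √(4038894090 + (-122309 + 66043)) = 1/(-132548) - √(4038894090 - 56266) = -1/132548 - √4038837824 = -1/132548 - 8*√63106841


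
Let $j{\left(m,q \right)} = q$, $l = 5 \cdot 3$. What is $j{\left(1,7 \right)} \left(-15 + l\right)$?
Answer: $0$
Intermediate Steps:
$l = 15$
$j{\left(1,7 \right)} \left(-15 + l\right) = 7 \left(-15 + 15\right) = 7 \cdot 0 = 0$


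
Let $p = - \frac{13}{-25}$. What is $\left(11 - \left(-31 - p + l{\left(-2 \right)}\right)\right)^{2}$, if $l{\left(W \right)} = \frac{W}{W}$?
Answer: $\frac{1077444}{625} \approx 1723.9$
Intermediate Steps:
$p = \frac{13}{25}$ ($p = \left(-13\right) \left(- \frac{1}{25}\right) = \frac{13}{25} \approx 0.52$)
$l{\left(W \right)} = 1$
$\left(11 - \left(-31 - p + l{\left(-2 \right)}\right)\right)^{2} = \left(11 + \left(\left(\frac{13}{25} + 31\right) - 1\right)\right)^{2} = \left(11 + \left(\frac{788}{25} - 1\right)\right)^{2} = \left(11 + \frac{763}{25}\right)^{2} = \left(\frac{1038}{25}\right)^{2} = \frac{1077444}{625}$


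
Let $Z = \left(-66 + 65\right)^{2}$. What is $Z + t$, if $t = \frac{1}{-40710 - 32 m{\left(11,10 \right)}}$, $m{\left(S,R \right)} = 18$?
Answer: $\frac{41285}{41286} \approx 0.99998$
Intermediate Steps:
$t = - \frac{1}{41286}$ ($t = \frac{1}{-40710 - 576} = \frac{1}{-41286} = - \frac{1}{41286} \approx -2.4221 \cdot 10^{-5}$)
$Z = 1$ ($Z = \left(-1\right)^{2} = 1$)
$Z + t = 1 - \frac{1}{41286} = \frac{41285}{41286}$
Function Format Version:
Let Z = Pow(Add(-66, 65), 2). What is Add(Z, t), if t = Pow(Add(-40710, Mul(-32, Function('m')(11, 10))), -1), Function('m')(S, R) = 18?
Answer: Rational(41285, 41286) ≈ 0.99998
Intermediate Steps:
t = Rational(-1, 41286) (t = Pow(Add(-40710, Mul(-32, 18)), -1) = Pow(Add(-40710, -576), -1) = Pow(-41286, -1) = Rational(-1, 41286) ≈ -2.4221e-5)
Z = 1 (Z = Pow(-1, 2) = 1)
Add(Z, t) = Add(1, Rational(-1, 41286)) = Rational(41285, 41286)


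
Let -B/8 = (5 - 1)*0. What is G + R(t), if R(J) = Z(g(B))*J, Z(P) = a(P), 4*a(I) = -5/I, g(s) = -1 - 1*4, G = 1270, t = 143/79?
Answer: 401463/316 ≈ 1270.5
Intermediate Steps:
t = 143/79 (t = 143*(1/79) = 143/79 ≈ 1.8101)
B = 0 (B = -8*(5 - 1)*0 = -32*0 = -8*0 = 0)
g(s) = -5 (g(s) = -1 - 4 = -5)
a(I) = -5/(4*I) (a(I) = (-5/I)/4 = -5/(4*I))
Z(P) = -5/(4*P)
R(J) = J/4 (R(J) = (-5/4/(-5))*J = (-5/4*(-1/5))*J = J/4)
G + R(t) = 1270 + (1/4)*(143/79) = 1270 + 143/316 = 401463/316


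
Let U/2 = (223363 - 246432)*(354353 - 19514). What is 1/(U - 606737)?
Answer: -1/15449408519 ≈ -6.4727e-11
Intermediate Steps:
U = -15448801782 (U = 2*((223363 - 246432)*(354353 - 19514)) = 2*(-23069*334839) = 2*(-7724400891) = -15448801782)
1/(U - 606737) = 1/(-15448801782 - 606737) = 1/(-15449408519) = -1/15449408519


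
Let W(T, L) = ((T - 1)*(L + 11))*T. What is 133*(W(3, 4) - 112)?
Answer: -2926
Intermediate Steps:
W(T, L) = T*(-1 + T)*(11 + L) (W(T, L) = ((-1 + T)*(11 + L))*T = T*(-1 + T)*(11 + L))
133*(W(3, 4) - 112) = 133*(3*(-11 - 1*4 + 11*3 + 4*3) - 112) = 133*(3*(-11 - 4 + 33 + 12) - 112) = 133*(3*30 - 112) = 133*(90 - 112) = 133*(-22) = -2926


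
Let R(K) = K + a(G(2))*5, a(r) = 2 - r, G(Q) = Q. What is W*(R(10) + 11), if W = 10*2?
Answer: 420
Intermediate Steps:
W = 20
R(K) = K (R(K) = K + (2 - 1*2)*5 = K + (2 - 2)*5 = K + 0*5 = K + 0 = K)
W*(R(10) + 11) = 20*(10 + 11) = 20*21 = 420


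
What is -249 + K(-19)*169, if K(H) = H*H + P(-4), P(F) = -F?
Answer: 61436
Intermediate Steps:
K(H) = 4 + H**2 (K(H) = H*H - 1*(-4) = H**2 + 4 = 4 + H**2)
-249 + K(-19)*169 = -249 + (4 + (-19)**2)*169 = -249 + (4 + 361)*169 = -249 + 365*169 = -249 + 61685 = 61436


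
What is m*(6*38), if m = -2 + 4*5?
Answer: 4104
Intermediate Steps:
m = 18 (m = -2 + 20 = 18)
m*(6*38) = 18*(6*38) = 18*228 = 4104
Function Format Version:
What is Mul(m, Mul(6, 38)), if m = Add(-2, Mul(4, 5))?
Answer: 4104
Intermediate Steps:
m = 18 (m = Add(-2, 20) = 18)
Mul(m, Mul(6, 38)) = Mul(18, Mul(6, 38)) = Mul(18, 228) = 4104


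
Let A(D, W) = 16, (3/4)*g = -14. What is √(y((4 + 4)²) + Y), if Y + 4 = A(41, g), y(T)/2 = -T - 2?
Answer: 2*I*√30 ≈ 10.954*I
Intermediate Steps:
g = -56/3 (g = (4/3)*(-14) = -56/3 ≈ -18.667)
y(T) = -4 - 2*T (y(T) = 2*(-T - 2) = 2*(-2 - T) = -4 - 2*T)
Y = 12 (Y = -4 + 16 = 12)
√(y((4 + 4)²) + Y) = √((-4 - 2*(4 + 4)²) + 12) = √((-4 - 2*8²) + 12) = √((-4 - 2*64) + 12) = √((-4 - 128) + 12) = √(-132 + 12) = √(-120) = 2*I*√30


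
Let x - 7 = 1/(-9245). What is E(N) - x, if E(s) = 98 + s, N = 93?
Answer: 1701081/9245 ≈ 184.00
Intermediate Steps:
x = 64714/9245 (x = 7 + 1/(-9245) = 7 - 1/9245 = 64714/9245 ≈ 6.9999)
E(N) - x = (98 + 93) - 1*64714/9245 = 191 - 64714/9245 = 1701081/9245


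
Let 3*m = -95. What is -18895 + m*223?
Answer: -77870/3 ≈ -25957.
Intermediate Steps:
m = -95/3 (m = (⅓)*(-95) = -95/3 ≈ -31.667)
-18895 + m*223 = -18895 - 95/3*223 = -18895 - 21185/3 = -77870/3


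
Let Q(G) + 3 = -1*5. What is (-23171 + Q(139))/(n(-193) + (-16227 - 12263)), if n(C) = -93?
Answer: 23179/28583 ≈ 0.81094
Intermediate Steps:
Q(G) = -8 (Q(G) = -3 - 1*5 = -3 - 5 = -8)
(-23171 + Q(139))/(n(-193) + (-16227 - 12263)) = (-23171 - 8)/(-93 + (-16227 - 12263)) = -23179/(-93 - 28490) = -23179/(-28583) = -23179*(-1/28583) = 23179/28583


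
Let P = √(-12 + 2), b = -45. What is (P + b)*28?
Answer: -1260 + 28*I*√10 ≈ -1260.0 + 88.544*I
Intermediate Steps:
P = I*√10 (P = √(-10) = I*√10 ≈ 3.1623*I)
(P + b)*28 = (I*√10 - 45)*28 = (-45 + I*√10)*28 = -1260 + 28*I*√10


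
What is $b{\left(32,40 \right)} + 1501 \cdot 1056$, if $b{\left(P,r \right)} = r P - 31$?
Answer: $1586305$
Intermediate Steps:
$b{\left(P,r \right)} = -31 + P r$ ($b{\left(P,r \right)} = P r - 31 = -31 + P r$)
$b{\left(32,40 \right)} + 1501 \cdot 1056 = \left(-31 + 32 \cdot 40\right) + 1501 \cdot 1056 = \left(-31 + 1280\right) + 1585056 = 1249 + 1585056 = 1586305$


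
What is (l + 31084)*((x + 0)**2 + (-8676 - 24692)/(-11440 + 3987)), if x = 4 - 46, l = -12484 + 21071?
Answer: 522882028660/7453 ≈ 7.0157e+7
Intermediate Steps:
l = 8587
x = -42
(l + 31084)*((x + 0)**2 + (-8676 - 24692)/(-11440 + 3987)) = (8587 + 31084)*((-42 + 0)**2 + (-8676 - 24692)/(-11440 + 3987)) = 39671*((-42)**2 - 33368/(-7453)) = 39671*(1764 - 33368*(-1/7453)) = 39671*(1764 + 33368/7453) = 39671*(13180460/7453) = 522882028660/7453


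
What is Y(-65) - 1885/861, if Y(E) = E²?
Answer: 3635840/861 ≈ 4222.8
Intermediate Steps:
Y(-65) - 1885/861 = (-65)² - 1885/861 = 4225 - 1885*1/861 = 4225 - 1885/861 = 3635840/861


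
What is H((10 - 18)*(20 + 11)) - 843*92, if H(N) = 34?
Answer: -77522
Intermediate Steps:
H((10 - 18)*(20 + 11)) - 843*92 = 34 - 843*92 = 34 - 77556 = -77522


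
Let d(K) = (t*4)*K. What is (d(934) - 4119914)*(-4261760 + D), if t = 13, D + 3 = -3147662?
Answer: 30166332836050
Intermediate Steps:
D = -3147665 (D = -3 - 3147662 = -3147665)
d(K) = 52*K (d(K) = (13*4)*K = 52*K)
(d(934) - 4119914)*(-4261760 + D) = (52*934 - 4119914)*(-4261760 - 3147665) = (48568 - 4119914)*(-7409425) = -4071346*(-7409425) = 30166332836050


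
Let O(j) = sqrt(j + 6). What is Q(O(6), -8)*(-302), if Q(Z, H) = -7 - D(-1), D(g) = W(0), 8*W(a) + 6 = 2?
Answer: 1963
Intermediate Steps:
W(a) = -1/2 (W(a) = -3/4 + (1/8)*2 = -3/4 + 1/4 = -1/2)
O(j) = sqrt(6 + j)
D(g) = -1/2
Q(Z, H) = -13/2 (Q(Z, H) = -7 - 1*(-1/2) = -7 + 1/2 = -13/2)
Q(O(6), -8)*(-302) = -13/2*(-302) = 1963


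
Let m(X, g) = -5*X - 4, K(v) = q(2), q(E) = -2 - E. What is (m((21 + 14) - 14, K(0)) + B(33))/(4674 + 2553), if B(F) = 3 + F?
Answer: -1/99 ≈ -0.010101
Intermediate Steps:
K(v) = -4 (K(v) = -2 - 1*2 = -2 - 2 = -4)
m(X, g) = -4 - 5*X
(m((21 + 14) - 14, K(0)) + B(33))/(4674 + 2553) = ((-4 - 5*((21 + 14) - 14)) + (3 + 33))/(4674 + 2553) = ((-4 - 5*(35 - 14)) + 36)/7227 = ((-4 - 5*21) + 36)*(1/7227) = ((-4 - 105) + 36)*(1/7227) = (-109 + 36)*(1/7227) = -73*1/7227 = -1/99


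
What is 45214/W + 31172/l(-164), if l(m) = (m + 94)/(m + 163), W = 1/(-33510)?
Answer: -53029224314/35 ≈ -1.5151e+9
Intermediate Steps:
W = -1/33510 ≈ -2.9842e-5
l(m) = (94 + m)/(163 + m)
45214/W + 31172/l(-164) = 45214/(-1/33510) + 31172/(((94 - 164)/(163 - 164))) = 45214*(-33510) + 31172/((-70/(-1))) = -1515121140 + 31172/((-1*(-70))) = -1515121140 + 31172/70 = -1515121140 + 31172*(1/70) = -1515121140 + 15586/35 = -53029224314/35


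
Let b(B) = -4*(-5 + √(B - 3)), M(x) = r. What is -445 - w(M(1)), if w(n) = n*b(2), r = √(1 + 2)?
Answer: -445 - 4*√3*(5 - I) ≈ -479.64 + 6.9282*I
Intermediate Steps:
r = √3 ≈ 1.7320
M(x) = √3
b(B) = 20 - 4*√(-3 + B) (b(B) = -4*(-5 + √(-3 + B)) = 20 - 4*√(-3 + B))
w(n) = n*(20 - 4*I) (w(n) = n*(20 - 4*√(-3 + 2)) = n*(20 - 4*I))
-445 - w(M(1)) = -445 - 4*√3*(5 - I)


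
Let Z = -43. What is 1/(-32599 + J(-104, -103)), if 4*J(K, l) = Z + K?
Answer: -4/130543 ≈ -3.0641e-5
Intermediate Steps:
J(K, l) = -43/4 + K/4 (J(K, l) = (-43 + K)/4 = -43/4 + K/4)
1/(-32599 + J(-104, -103)) = 1/(-32599 + (-43/4 + (¼)*(-104))) = 1/(-32599 + (-43/4 - 26)) = 1/(-32599 - 147/4) = 1/(-130543/4) = -4/130543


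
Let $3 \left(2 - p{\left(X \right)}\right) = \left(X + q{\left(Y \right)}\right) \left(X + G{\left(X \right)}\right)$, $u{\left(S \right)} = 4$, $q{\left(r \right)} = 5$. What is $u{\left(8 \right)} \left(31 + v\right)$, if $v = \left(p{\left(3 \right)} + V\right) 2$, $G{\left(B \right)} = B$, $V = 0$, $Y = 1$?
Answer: $12$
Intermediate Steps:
$p{\left(X \right)} = 2 - \frac{2 X \left(5 + X\right)}{3}$ ($p{\left(X \right)} = 2 - \frac{\left(X + 5\right) \left(X + X\right)}{3} = 2 - \frac{\left(5 + X\right) 2 X}{3} = 2 - \frac{2 X \left(5 + X\right)}{3}$)
$v = -28$ ($v = \left(\left(2 - 10 - \frac{2 \cdot 3^{2}}{3}\right) + 0\right) 2 = \left(\left(2 - 10 - 6\right) + 0\right) 2 = \left(-14 + 0\right) 2 = \left(-14\right) 2 = -28$)
$u{\left(8 \right)} \left(31 + v\right) = 4 \left(31 - 28\right) = 4 \cdot 3 = 12$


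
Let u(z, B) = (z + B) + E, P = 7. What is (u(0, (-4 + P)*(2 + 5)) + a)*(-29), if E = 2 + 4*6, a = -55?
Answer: 232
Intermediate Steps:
E = 26 (E = 2 + 24 = 26)
u(z, B) = 26 + B + z (u(z, B) = (z + B) + 26 = (B + z) + 26 = 26 + B + z)
(u(0, (-4 + P)*(2 + 5)) + a)*(-29) = ((26 + (-4 + 7)*(2 + 5) + 0) - 55)*(-29) = ((26 + 3*7 + 0) - 55)*(-29) = ((26 + 21 + 0) - 55)*(-29) = (47 - 55)*(-29) = -8*(-29) = 232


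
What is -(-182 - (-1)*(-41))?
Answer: 223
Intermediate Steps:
-(-182 - (-1)*(-41)) = -(-182 - 1*41) = -(-182 - 41) = -1*(-223) = 223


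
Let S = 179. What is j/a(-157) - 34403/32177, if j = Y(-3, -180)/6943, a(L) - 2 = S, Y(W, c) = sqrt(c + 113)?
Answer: -34403/32177 + I*sqrt(67)/1256683 ≈ -1.0692 + 6.5135e-6*I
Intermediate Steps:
Y(W, c) = sqrt(113 + c)
a(L) = 181 (a(L) = 2 + 179 = 181)
j = I*sqrt(67)/6943 (j = sqrt(113 - 180)/6943 = sqrt(-67)*(1/6943) = (I*sqrt(67))*(1/6943) = I*sqrt(67)/6943 ≈ 0.0011789*I)
j/a(-157) - 34403/32177 = (I*sqrt(67)/6943)/181 - 34403/32177 = (I*sqrt(67)/6943)*(1/181) - 34403*1/32177 = I*sqrt(67)/1256683 - 34403/32177 = -34403/32177 + I*sqrt(67)/1256683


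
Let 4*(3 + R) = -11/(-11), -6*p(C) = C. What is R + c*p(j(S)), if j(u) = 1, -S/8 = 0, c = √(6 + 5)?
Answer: -11/4 - √11/6 ≈ -3.3028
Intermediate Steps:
c = √11 ≈ 3.3166
S = 0 (S = -8*0 = 0)
p(C) = -C/6
R = -11/4 (R = -3 + (-11/(-11))/4 = -3 + (-11*(-1/11))/4 = -3 + (¼)*1 = -3 + ¼ = -11/4 ≈ -2.7500)
R + c*p(j(S)) = -11/4 + √11*(-⅙*1) = -11/4 + √11*(-⅙) = -11/4 - √11/6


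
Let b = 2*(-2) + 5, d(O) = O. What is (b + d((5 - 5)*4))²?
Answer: 1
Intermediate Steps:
b = 1 (b = -4 + 5 = 1)
(b + d((5 - 5)*4))² = (1 + (5 - 5)*4)² = (1 + 0*4)² = (1 + 0)² = 1² = 1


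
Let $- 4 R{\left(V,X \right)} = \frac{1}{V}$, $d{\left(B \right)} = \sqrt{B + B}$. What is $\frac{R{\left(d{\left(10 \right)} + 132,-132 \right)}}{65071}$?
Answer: $- \frac{33}{1132495684} + \frac{\sqrt{5}}{2264991368} \approx -2.8152 \cdot 10^{-8}$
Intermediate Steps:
$d{\left(B \right)} = \sqrt{2} \sqrt{B}$ ($d{\left(B \right)} = \sqrt{2 B} = \sqrt{2} \sqrt{B}$)
$R{\left(V,X \right)} = - \frac{1}{4 V}$
$\frac{R{\left(d{\left(10 \right)} + 132,-132 \right)}}{65071} = \frac{\left(- \frac{1}{4}\right) \frac{1}{\sqrt{2} \sqrt{10} + 132}}{65071} = - \frac{1}{4 \left(2 \sqrt{5} + 132\right)} \frac{1}{65071} = - \frac{1}{4 \left(132 + 2 \sqrt{5}\right)} \frac{1}{65071} = - \frac{1}{260284 \left(132 + 2 \sqrt{5}\right)}$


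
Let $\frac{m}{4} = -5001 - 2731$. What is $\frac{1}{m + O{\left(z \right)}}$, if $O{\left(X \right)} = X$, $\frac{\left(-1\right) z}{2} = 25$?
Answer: $- \frac{1}{30978} \approx -3.2281 \cdot 10^{-5}$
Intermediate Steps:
$z = -50$ ($z = \left(-2\right) 25 = -50$)
$m = -30928$ ($m = 4 \left(-5001 - 2731\right) = 4 \left(-7732\right) = -30928$)
$\frac{1}{m + O{\left(z \right)}} = \frac{1}{-30928 - 50} = \frac{1}{-30978} = - \frac{1}{30978}$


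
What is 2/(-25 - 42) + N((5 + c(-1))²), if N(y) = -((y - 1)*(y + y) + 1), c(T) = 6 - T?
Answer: -2759397/67 ≈ -41185.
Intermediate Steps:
N(y) = -1 - 2*y*(-1 + y) (N(y) = -((-1 + y)*(2*y) + 1) = -(2*y*(-1 + y) + 1) = -(1 + 2*y*(-1 + y)) = -1 - 2*y*(-1 + y))
2/(-25 - 42) + N((5 + c(-1))²) = 2/(-25 - 42) + (-1 - 2*(5 + (6 - 1*(-1)))⁴ + 2*(5 + (6 - 1*(-1)))²) = 2/(-67) + (-1 - 2*(5 + (6 + 1))⁴ + 2*(5 + (6 + 1))²) = -1/67*2 + (-1 - 2*(5 + 7)⁴ + 2*(5 + 7)²) = -2/67 + (-1 - 2*(12²)² + 2*12²) = -2/67 + (-1 - 2*144² + 2*144) = -2/67 + (-1 - 2*20736 + 288) = -2/67 + (-1 - 41472 + 288) = -2/67 - 41185 = -2759397/67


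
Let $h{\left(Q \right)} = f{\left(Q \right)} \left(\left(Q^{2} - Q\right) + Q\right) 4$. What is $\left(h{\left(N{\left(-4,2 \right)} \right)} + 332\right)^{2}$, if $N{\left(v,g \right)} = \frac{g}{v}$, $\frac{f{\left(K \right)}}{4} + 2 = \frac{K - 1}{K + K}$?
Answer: $108900$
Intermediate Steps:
$f{\left(K \right)} = -8 + \frac{2 \left(-1 + K\right)}{K}$ ($f{\left(K \right)} = -8 + 4 \frac{K - 1}{K + K} = -8 + 4 \frac{-1 + K}{2 K} = -8 + \frac{2 \left(-1 + K\right)}{K}$)
$h{\left(Q \right)} = 4 Q^{2} \left(-6 - \frac{2}{Q}\right)$ ($h{\left(Q \right)} = \left(-6 - \frac{2}{Q}\right) \left(\left(Q^{2} - Q\right) + Q\right) 4 = \left(-6 - \frac{2}{Q}\right) Q^{2} \cdot 4 = Q^{2} \left(-6 - \frac{2}{Q}\right) 4 = 4 Q^{2} \left(-6 - \frac{2}{Q}\right)$)
$\left(h{\left(N{\left(-4,2 \right)} \right)} + 332\right)^{2} = \left(- 8 \frac{2}{-4} \left(1 + 3 \frac{2}{-4}\right) + 332\right)^{2} = \left(- 8 \cdot 2 \left(- \frac{1}{4}\right) \left(1 + 3 \cdot 2 \left(- \frac{1}{4}\right)\right) + 332\right)^{2} = \left(\left(-8\right) \left(- \frac{1}{2}\right) \left(1 + 3 \left(- \frac{1}{2}\right)\right) + 332\right)^{2} = \left(\left(-8\right) \left(- \frac{1}{2}\right) \left(1 - \frac{3}{2}\right) + 332\right)^{2} = \left(\left(-8\right) \left(- \frac{1}{2}\right) \left(- \frac{1}{2}\right) + 332\right)^{2} = \left(-2 + 332\right)^{2} = 330^{2} = 108900$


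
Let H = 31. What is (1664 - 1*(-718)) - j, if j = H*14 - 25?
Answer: 1973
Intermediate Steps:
j = 409 (j = 31*14 - 25 = 434 - 25 = 409)
(1664 - 1*(-718)) - j = (1664 - 1*(-718)) - 1*409 = (1664 + 718) - 409 = 2382 - 409 = 1973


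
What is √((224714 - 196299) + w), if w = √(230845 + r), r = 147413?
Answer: √(28415 + √378258) ≈ 170.38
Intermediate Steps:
w = √378258 (w = √(230845 + 147413) = √378258 ≈ 615.03)
√((224714 - 196299) + w) = √((224714 - 196299) + √378258) = √(28415 + √378258)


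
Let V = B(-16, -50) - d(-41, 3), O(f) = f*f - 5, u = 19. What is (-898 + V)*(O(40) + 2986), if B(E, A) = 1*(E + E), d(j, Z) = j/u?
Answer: -80758449/19 ≈ -4.2504e+6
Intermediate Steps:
d(j, Z) = j/19
O(f) = -5 + f² (O(f) = f² - 5 = -5 + f²)
B(E, A) = 2*E (B(E, A) = 1*(2*E) = 2*E)
V = -567/19 (V = 2*(-16) - (-41)/19 = -32 - 1*(-41/19) = -32 + 41/19 = -567/19 ≈ -29.842)
(-898 + V)*(O(40) + 2986) = (-898 - 567/19)*((-5 + 40²) + 2986) = -17629*((-5 + 1600) + 2986)/19 = -17629*(1595 + 2986)/19 = -17629/19*4581 = -80758449/19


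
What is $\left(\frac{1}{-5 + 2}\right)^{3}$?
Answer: $- \frac{1}{27} \approx -0.037037$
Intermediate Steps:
$\left(\frac{1}{-5 + 2}\right)^{3} = \left(\frac{1}{-3}\right)^{3} = \left(- \frac{1}{3}\right)^{3} = - \frac{1}{27}$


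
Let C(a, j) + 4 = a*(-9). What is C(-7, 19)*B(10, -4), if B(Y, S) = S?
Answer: -236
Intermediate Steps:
C(a, j) = -4 - 9*a (C(a, j) = -4 + a*(-9) = -4 - 9*a)
C(-7, 19)*B(10, -4) = (-4 - 9*(-7))*(-4) = (-4 + 63)*(-4) = 59*(-4) = -236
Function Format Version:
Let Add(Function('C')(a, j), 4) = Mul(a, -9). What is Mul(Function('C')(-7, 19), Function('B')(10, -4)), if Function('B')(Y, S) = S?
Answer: -236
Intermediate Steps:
Function('C')(a, j) = Add(-4, Mul(-9, a)) (Function('C')(a, j) = Add(-4, Mul(a, -9)) = Add(-4, Mul(-9, a)))
Mul(Function('C')(-7, 19), Function('B')(10, -4)) = Mul(Add(-4, Mul(-9, -7)), -4) = Mul(Add(-4, 63), -4) = Mul(59, -4) = -236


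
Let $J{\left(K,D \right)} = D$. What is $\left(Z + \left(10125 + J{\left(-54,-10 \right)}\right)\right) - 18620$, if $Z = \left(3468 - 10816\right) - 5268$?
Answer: $-21121$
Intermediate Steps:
$Z = -12616$ ($Z = -7348 - 5268 = -12616$)
$\left(Z + \left(10125 + J{\left(-54,-10 \right)}\right)\right) - 18620 = \left(-12616 + \left(10125 - 10\right)\right) - 18620 = \left(-12616 + 10115\right) - 18620 = -2501 - 18620 = -21121$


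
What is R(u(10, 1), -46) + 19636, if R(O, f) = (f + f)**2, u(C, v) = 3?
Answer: 28100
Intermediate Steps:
R(O, f) = 4*f**2 (R(O, f) = (2*f)**2 = 4*f**2)
R(u(10, 1), -46) + 19636 = 4*(-46)**2 + 19636 = 4*2116 + 19636 = 8464 + 19636 = 28100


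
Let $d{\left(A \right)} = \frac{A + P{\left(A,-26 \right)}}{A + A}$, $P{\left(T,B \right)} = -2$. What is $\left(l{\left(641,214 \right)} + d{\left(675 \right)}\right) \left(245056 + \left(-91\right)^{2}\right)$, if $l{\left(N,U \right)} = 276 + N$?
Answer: $\frac{313789034951}{1350} \approx 2.3244 \cdot 10^{8}$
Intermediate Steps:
$d{\left(A \right)} = \frac{-2 + A}{2 A}$ ($d{\left(A \right)} = \frac{A - 2}{A + A} = \frac{-2 + A}{2 A}$)
$\left(l{\left(641,214 \right)} + d{\left(675 \right)}\right) \left(245056 + \left(-91\right)^{2}\right) = \left(\left(276 + 641\right) + \frac{-2 + 675}{2 \cdot 675}\right) \left(245056 + \left(-91\right)^{2}\right) = \left(917 + \frac{1}{2} \cdot \frac{1}{675} \cdot 673\right) \left(245056 + 8281\right) = \left(917 + \frac{673}{1350}\right) 253337 = \frac{1238623}{1350} \cdot 253337 = \frac{313789034951}{1350}$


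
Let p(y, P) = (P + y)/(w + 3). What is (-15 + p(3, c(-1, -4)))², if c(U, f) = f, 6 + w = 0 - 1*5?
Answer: 14161/64 ≈ 221.27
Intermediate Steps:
w = -11 (w = -6 + (0 - 1*5) = -6 + (0 - 5) = -6 - 5 = -11)
p(y, P) = -P/8 - y/8 (p(y, P) = (P + y)/(-11 + 3) = (P + y)/(-8) = (P + y)*(-⅛) = -P/8 - y/8)
(-15 + p(3, c(-1, -4)))² = (-15 + (-⅛*(-4) - ⅛*3))² = (-15 + (½ - 3/8))² = (-15 + ⅛)² = (-119/8)² = 14161/64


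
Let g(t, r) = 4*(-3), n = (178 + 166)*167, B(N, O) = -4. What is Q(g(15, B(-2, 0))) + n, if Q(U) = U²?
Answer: 57592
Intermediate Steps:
n = 57448 (n = 344*167 = 57448)
g(t, r) = -12
Q(g(15, B(-2, 0))) + n = (-12)² + 57448 = 144 + 57448 = 57592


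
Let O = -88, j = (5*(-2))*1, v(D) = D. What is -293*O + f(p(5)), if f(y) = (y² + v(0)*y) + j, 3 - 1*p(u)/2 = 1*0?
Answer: 25810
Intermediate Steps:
j = -10 (j = -10*1 = -10)
p(u) = 6 (p(u) = 6 - 2*0 = 6 + 0 = 6)
f(y) = -10 + y² (f(y) = (y² + 0*y) - 10 = (y² + 0) - 10 = y² - 10 = -10 + y²)
-293*O + f(p(5)) = -293*(-88) + (-10 + 6²) = 25784 + (-10 + 36) = 25784 + 26 = 25810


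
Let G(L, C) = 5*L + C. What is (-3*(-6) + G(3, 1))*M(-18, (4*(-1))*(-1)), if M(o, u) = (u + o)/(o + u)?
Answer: 34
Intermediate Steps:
M(o, u) = 1 (M(o, u) = (o + u)/(o + u) = 1)
G(L, C) = C + 5*L
(-3*(-6) + G(3, 1))*M(-18, (4*(-1))*(-1)) = (-3*(-6) + (1 + 5*3))*1 = (18 + (1 + 15))*1 = (18 + 16)*1 = 34*1 = 34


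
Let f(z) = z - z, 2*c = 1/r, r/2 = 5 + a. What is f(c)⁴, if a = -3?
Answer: 0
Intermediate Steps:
r = 4 (r = 2*(5 - 3) = 2*2 = 4)
c = ⅛ (c = (½)/4 = (½)*(¼) = ⅛ ≈ 0.12500)
f(z) = 0
f(c)⁴ = 0⁴ = 0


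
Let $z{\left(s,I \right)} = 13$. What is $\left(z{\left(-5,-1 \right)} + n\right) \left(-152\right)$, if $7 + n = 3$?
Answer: $-1368$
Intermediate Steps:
$n = -4$ ($n = -7 + 3 = -4$)
$\left(z{\left(-5,-1 \right)} + n\right) \left(-152\right) = \left(13 - 4\right) \left(-152\right) = 9 \left(-152\right) = -1368$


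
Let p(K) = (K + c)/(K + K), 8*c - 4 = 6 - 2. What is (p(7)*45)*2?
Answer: 360/7 ≈ 51.429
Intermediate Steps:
c = 1 (c = ½ + (6 - 2)/8 = ½ + (⅛)*4 = ½ + ½ = 1)
p(K) = (1 + K)/(2*K) (p(K) = (K + 1)/(K + K) = (1 + K)/((2*K)) = (1 + K)*(1/(2*K)) = (1 + K)/(2*K))
(p(7)*45)*2 = (((½)*(1 + 7)/7)*45)*2 = (((½)*(⅐)*8)*45)*2 = ((4/7)*45)*2 = (180/7)*2 = 360/7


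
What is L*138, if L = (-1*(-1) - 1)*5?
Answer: 0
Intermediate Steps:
L = 0 (L = (1 - 1)*5 = 0*5 = 0)
L*138 = 0*138 = 0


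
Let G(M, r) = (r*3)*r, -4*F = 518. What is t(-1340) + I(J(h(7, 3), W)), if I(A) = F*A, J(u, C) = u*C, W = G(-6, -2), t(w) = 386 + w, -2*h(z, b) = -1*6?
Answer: -5616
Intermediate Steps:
F = -259/2 (F = -¼*518 = -259/2 ≈ -129.50)
h(z, b) = 3 (h(z, b) = -(-1)*6/2 = -½*(-6) = 3)
G(M, r) = 3*r² (G(M, r) = (3*r)*r = 3*r²)
W = 12 (W = 3*(-2)² = 3*4 = 12)
J(u, C) = C*u
I(A) = -259*A/2
t(-1340) + I(J(h(7, 3), W)) = (386 - 1340) - 1554*3 = -954 - 259/2*36 = -954 - 4662 = -5616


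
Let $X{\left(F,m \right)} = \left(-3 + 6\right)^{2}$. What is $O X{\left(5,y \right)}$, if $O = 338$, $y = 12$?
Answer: $3042$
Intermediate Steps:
$X{\left(F,m \right)} = 9$ ($X{\left(F,m \right)} = 3^{2} = 9$)
$O X{\left(5,y \right)} = 338 \cdot 9 = 3042$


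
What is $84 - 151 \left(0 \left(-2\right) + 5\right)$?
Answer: $-671$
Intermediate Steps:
$84 - 151 \left(0 \left(-2\right) + 5\right) = 84 - 151 \left(0 + 5\right) = 84 - 755 = -671$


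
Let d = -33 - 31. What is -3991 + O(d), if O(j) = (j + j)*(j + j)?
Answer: 12393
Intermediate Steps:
d = -64
O(j) = 4*j**2 (O(j) = (2*j)*(2*j) = 4*j**2)
-3991 + O(d) = -3991 + 4*(-64)**2 = -3991 + 4*4096 = -3991 + 16384 = 12393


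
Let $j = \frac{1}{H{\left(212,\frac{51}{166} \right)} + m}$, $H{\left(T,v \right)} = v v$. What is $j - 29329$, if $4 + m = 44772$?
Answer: $- \frac{36181122774805}{1233629609} \approx -29329.0$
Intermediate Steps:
$H{\left(T,v \right)} = v^{2}$
$m = 44768$ ($m = -4 + 44772 = 44768$)
$j = \frac{27556}{1233629609}$ ($j = \frac{1}{\left(\frac{51}{166}\right)^{2} + 44768} = \frac{1}{\frac{2601}{27556} + 44768} = \frac{1}{\frac{1233629609}{27556}} = \frac{27556}{1233629609} \approx 2.2337 \cdot 10^{-5}$)
$j - 29329 = \frac{27556}{1233629609} - 29329 = - \frac{36181122774805}{1233629609}$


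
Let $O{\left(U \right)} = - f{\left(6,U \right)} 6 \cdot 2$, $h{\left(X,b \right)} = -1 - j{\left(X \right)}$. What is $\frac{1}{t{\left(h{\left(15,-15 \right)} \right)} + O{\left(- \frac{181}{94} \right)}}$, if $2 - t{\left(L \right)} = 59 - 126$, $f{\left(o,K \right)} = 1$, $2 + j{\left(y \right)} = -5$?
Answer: $\frac{1}{57} \approx 0.017544$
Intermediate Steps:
$j{\left(y \right)} = -7$ ($j{\left(y \right)} = -2 - 5 = -7$)
$h{\left(X,b \right)} = 6$ ($h{\left(X,b \right)} = -1 - -7 = -1 + 7 = 6$)
$t{\left(L \right)} = 69$ ($t{\left(L \right)} = 2 - \left(59 - 126\right) = 2 - -67 = 2 + 67 = 69$)
$O{\left(U \right)} = -12$ ($O{\left(U \right)} = - 1 \cdot 6 \cdot 2 = - 6 \cdot 2 = \left(-1\right) 12 = -12$)
$\frac{1}{t{\left(h{\left(15,-15 \right)} \right)} + O{\left(- \frac{181}{94} \right)}} = \frac{1}{69 - 12} = \frac{1}{57}$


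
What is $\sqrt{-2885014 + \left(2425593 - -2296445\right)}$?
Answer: $4 \sqrt{114814} \approx 1355.4$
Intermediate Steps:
$\sqrt{-2885014 + \left(2425593 - -2296445\right)} = \sqrt{-2885014 + \left(2425593 + 2296445\right)} = \sqrt{-2885014 + 4722038} = \sqrt{1837024} = 4 \sqrt{114814}$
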